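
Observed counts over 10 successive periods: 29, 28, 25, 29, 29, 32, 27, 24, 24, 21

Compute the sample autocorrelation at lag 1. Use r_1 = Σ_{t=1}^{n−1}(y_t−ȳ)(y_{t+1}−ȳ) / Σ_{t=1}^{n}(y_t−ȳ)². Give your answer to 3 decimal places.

0.391

Mean ȳ = (29 + 28 + 25 + 29 + 29 + 32 + 27 + 24 + 24 + 21)/10 = 26.8000
Numerator Σ_{t=1}^{9}(y_t−ȳ)(y_{t+1}−ȳ) = 37.3600
Denominator Σ(y_t−ȳ)² = 95.6000
r_1 = 37.3600 / 95.6000 = 0.391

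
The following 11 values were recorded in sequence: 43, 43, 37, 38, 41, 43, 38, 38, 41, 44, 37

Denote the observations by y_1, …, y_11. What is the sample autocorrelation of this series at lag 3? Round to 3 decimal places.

-0.117

Mean ȳ = (43 + 43 + 37 + 38 + 41 + 43 + 38 + 38 + 41 + 44 + 37)/11 = 40.2727
Numerator Σ_{t=1}^{8}(y_t−ȳ)(y_{t+3}−ȳ) = -8.6777
Denominator Σ(y_t−ȳ)² = 74.1818
r_3 = -8.6777 / 74.1818 = -0.117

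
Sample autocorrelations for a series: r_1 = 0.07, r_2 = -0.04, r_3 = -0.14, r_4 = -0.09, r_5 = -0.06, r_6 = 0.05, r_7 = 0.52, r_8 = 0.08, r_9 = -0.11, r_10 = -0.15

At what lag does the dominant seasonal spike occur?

7

The largest autocorrelation is r_7 = 0.52; the remaining lags stay at or below 0.08.
The dominant spike at lag 7 indicates a seasonal period of 7.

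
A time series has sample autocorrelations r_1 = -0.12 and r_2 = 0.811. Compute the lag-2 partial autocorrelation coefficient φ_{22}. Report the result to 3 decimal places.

0.808

φ_{22} = (r_2 − r_1²) / (1 − r_1²)
r_1² = (-0.12)² = 0.0144
Numerator = 0.811 − 0.0144 = 0.7966; denominator = 1 − 0.0144 = 0.9856
φ_{22} = 0.7966 / 0.9856 = 0.808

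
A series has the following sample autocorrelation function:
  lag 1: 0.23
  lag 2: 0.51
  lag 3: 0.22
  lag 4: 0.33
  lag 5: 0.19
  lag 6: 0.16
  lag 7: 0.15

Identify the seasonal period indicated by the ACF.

The largest autocorrelation is r_2 = 0.51, with a weaker echo at lag 4 (0.33); the remaining lags stay at or below 0.23.
The dominant spike at lag 2 indicates a seasonal period of 2.

2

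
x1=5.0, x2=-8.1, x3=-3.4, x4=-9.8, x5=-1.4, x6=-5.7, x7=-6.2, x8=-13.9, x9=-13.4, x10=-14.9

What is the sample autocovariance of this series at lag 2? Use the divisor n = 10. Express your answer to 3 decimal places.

10.792

Mean x̄ = (5.0 − 8.1 − 3.4 − 9.8 − 1.4 − 5.7 − 6.2 − 13.9 − 13.4 − 14.9)/10 = -7.1800
Σ_{t=1}^{8}(x_t−x̄)(x_{t+2}−x̄) = 107.9232
γ_2 = 107.9232 / 10 = 10.792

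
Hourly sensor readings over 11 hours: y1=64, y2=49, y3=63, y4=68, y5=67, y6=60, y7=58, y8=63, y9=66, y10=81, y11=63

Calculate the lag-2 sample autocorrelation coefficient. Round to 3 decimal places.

-0.209

Mean ȳ = (64 + 49 + 63 + 68 + 67 + 60 + 58 + 63 + 66 + 81 + 63)/11 = 63.8182
Numerator Σ_{t=1}^{9}(y_t−ȳ)(y_{t+2}−ȳ) = -124.6116
Denominator Σ(y_t−ȳ)² = 597.6364
r_2 = -124.6116 / 597.6364 = -0.209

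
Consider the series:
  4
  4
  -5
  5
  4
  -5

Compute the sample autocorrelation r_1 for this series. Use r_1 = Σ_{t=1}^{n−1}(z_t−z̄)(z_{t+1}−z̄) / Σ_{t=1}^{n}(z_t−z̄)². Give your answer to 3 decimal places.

Mean z̄ = (4 + 4 − 5 + 5 + 4 − 5)/6 = 1.1667
Deviations from mean: 2.8333, 2.8333, -6.1667, 3.8333, 2.8333, -6.1667
Σ(z_t−z̄)(z_{t+1}−z̄) = (8.0278) + (-17.4722) + (-23.6389) + (10.8611) + (-17.4722) = -39.6944
Denominator Σ(z_t−z̄)² = 114.8333
r_1 = -39.6944 / 114.8333 = -0.346

-0.346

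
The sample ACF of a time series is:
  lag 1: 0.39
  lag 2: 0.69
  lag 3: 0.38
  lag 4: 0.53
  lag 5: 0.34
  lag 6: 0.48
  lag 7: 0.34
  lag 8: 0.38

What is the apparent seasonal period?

2

The largest autocorrelation is r_2 = 0.69, with weaker echoes at lags 4 (0.53) and 6 (0.48); the remaining lags stay at or below 0.39.
The dominant spike at lag 2 indicates a seasonal period of 2.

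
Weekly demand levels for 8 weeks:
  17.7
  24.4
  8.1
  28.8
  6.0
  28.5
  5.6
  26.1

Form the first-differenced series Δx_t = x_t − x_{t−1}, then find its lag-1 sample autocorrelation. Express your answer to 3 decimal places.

First differences Δx: 6.7, -16.3, 20.7, -22.8, 22.5, -22.9, 20.5
Mean of differences = 1.2000
Numerator Σ(Δx_t−Δx̄)(Δx_{t+1}−Δx̄) = -2395.1600
Denominator Σ(Δx_t−Δx̄)² = 2699.7400
r_1(Δx) = -2395.1600 / 2699.7400 = -0.887

-0.887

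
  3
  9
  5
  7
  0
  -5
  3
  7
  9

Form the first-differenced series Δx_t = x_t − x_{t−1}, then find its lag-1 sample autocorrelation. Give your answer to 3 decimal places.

-0.048

First differences Δx: 6, -4, 2, -7, -5, 8, 4, 2
Mean of differences = 0.7500
Numerator Σ(Δx_t−Δx̄)(Δx_{t+1}−Δx̄) = -10.0625
Denominator Σ(Δx_t−Δx̄)² = 209.5000
r_1(Δx) = -10.0625 / 209.5000 = -0.048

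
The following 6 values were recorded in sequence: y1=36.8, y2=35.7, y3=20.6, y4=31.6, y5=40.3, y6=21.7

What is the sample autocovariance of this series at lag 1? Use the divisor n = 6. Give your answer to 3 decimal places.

-18.212

Mean ȳ = (36.8 + 35.7 + 20.6 + 31.6 + 40.3 + 21.7)/6 = 31.1167
Σ_{t=1}^{5}(y_t−ȳ)(y_{t+1}−ȳ) = -109.2736
γ_1 = -109.2736 / 6 = -18.212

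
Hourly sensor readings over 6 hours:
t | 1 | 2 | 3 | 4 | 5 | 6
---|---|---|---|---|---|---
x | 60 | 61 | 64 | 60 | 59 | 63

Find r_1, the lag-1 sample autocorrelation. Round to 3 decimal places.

-0.267

Mean x̄ = (60 + 61 + 64 + 60 + 59 + 63)/6 = 61.1667
Deviations from mean: -1.1667, -0.1667, 2.8333, -1.1667, -2.1667, 1.8333
Σ(x_t−x̄)(x_{t+1}−x̄) = (0.1944) + (-0.4722) + (-3.3056) + (2.5278) + (-3.9722) = -5.0278
Denominator Σ(x_t−x̄)² = 18.8333
r_1 = -5.0278 / 18.8333 = -0.267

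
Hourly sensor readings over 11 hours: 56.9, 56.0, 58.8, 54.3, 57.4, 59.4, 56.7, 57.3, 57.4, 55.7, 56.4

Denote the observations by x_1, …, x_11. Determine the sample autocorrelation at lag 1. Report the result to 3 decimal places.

-0.359

Mean x̄ = (56.9 + 56.0 + 58.8 + 54.3 + 57.4 + 59.4 + 56.7 + 57.3 + 57.4 + 55.7 + 56.4)/11 = 56.9364
Numerator Σ_{t=1}^{10}(x_t−x̄)(x_{t+1}−x̄) = -7.1140
Denominator Σ(x_t−x̄)² = 19.8055
r_1 = -7.1140 / 19.8055 = -0.359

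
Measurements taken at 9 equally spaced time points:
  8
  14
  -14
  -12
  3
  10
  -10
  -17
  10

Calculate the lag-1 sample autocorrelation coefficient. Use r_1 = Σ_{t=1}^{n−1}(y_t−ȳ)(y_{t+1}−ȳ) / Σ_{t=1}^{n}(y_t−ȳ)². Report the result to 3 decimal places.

-0.039

Mean ȳ = (8 + 14 − 14 − 12 + 3 + 10 − 10 − 17 + 10)/9 = -0.8889
Numerator Σ_{t=1}^{8}(y_t−ȳ)(y_{t+1}−ȳ) = -45.9012
Denominator Σ(y_t−ȳ)² = 1190.8889
r_1 = -45.9012 / 1190.8889 = -0.039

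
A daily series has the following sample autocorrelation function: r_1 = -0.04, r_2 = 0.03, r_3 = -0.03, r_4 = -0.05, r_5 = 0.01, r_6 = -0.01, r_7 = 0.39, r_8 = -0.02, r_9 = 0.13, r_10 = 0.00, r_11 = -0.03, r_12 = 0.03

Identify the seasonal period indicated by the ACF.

The largest autocorrelation is r_7 = 0.39; the remaining lags stay at or below 0.13.
The dominant spike at lag 7 indicates a seasonal period of 7.

7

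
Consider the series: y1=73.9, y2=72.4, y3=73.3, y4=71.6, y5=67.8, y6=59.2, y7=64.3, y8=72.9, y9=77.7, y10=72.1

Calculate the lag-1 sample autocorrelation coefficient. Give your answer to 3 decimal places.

0.491

Mean ȳ = (73.9 + 72.4 + 73.3 + 71.6 + 67.8 + 59.2 + 64.3 + 72.9 + 77.7 + 72.1)/10 = 70.5200
Numerator Σ_{t=1}^{9}(y_t−ȳ)(y_{t+1}−ȳ) = 126.4756
Denominator Σ(y_t−ȳ)² = 257.7960
r_1 = 126.4756 / 257.7960 = 0.491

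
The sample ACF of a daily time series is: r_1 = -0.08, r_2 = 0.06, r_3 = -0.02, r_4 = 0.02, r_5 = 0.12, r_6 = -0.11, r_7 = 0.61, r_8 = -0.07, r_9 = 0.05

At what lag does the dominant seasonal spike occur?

The largest autocorrelation is r_7 = 0.61; the remaining lags stay at or below 0.12.
The dominant spike at lag 7 indicates a seasonal period of 7.

7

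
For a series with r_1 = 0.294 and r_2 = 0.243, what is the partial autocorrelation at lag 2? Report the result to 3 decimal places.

0.171

φ_{22} = (r_2 − r_1²) / (1 − r_1²)
r_1² = (0.294)² = 0.086436
Numerator = 0.243 − 0.0864 = 0.1566; denominator = 1 − 0.0864 = 0.9136
φ_{22} = 0.1566 / 0.9136 = 0.171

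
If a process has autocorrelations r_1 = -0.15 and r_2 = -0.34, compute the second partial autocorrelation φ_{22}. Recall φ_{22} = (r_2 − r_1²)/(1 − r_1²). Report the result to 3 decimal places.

φ_{22} = (r_2 − r_1²) / (1 − r_1²)
r_1² = (-0.15)² = 0.0225
Numerator = -0.34 − 0.0225 = -0.3625; denominator = 1 − 0.0225 = 0.9775
φ_{22} = -0.3625 / 0.9775 = -0.371

-0.371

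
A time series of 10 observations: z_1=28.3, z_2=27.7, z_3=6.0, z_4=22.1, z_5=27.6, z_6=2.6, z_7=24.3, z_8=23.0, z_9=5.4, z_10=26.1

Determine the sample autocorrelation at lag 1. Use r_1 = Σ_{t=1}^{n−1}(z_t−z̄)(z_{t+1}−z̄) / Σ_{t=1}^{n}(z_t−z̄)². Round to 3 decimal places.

-0.415

Mean z̄ = (28.3 + 27.7 + 6.0 + 22.1 + 27.6 + 2.6 + 24.3 + 23.0 + 5.4 + 26.1)/10 = 19.3100
Numerator Σ_{t=1}^{9}(z_t−z̄)(z_{t+1}−z̄) = -399.5231
Denominator Σ(z_t−z̄)² = 962.2090
r_1 = -399.5231 / 962.2090 = -0.415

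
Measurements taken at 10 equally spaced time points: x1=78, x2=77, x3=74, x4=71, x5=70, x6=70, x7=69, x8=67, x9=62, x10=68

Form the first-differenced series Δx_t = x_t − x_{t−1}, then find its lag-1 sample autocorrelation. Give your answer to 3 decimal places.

-0.279

First differences Δx: -1, -3, -3, -1, 0, -1, -2, -5, 6
Mean of differences = -1.1111
Numerator Σ(Δx_t−Δx̄)(Δx_{t+1}−Δx̄) = -20.9012
Denominator Σ(Δx_t−Δx̄)² = 74.8889
r_1(Δx) = -20.9012 / 74.8889 = -0.279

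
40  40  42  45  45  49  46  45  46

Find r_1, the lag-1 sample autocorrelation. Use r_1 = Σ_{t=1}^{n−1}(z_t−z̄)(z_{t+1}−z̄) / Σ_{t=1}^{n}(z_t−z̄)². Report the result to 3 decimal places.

0.574

Mean z̄ = (40 + 40 + 42 + 45 + 45 + 49 + 46 + 45 + 46)/9 = 44.2222
Numerator Σ_{t=1}^{8}(z_t−z̄)(z_{t+1}−z̄) = 41.0617
Denominator Σ(z_t−z̄)² = 71.5556
r_1 = 41.0617 / 71.5556 = 0.574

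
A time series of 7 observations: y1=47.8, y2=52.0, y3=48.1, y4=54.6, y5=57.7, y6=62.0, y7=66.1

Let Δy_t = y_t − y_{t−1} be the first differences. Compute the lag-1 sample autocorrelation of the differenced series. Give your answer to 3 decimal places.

-0.474

First differences Δy: 4.2, -3.9, 6.5, 3.1, 4.3, 4.1
Mean of differences = 3.0500
Numerator Σ(Δy_t−Δȳ)(Δy_{t+1}−Δȳ) = -30.4225
Denominator Σ(Δy_t−Δȳ)² = 64.1950
r_1(Δy) = -30.4225 / 64.1950 = -0.474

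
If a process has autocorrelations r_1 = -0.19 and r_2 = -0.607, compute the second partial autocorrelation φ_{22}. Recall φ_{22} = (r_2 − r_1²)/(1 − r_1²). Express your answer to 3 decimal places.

φ_{22} = (r_2 − r_1²) / (1 − r_1²)
r_1² = (-0.19)² = 0.0361
Numerator = -0.607 − 0.0361 = -0.6431; denominator = 1 − 0.0361 = 0.9639
φ_{22} = -0.6431 / 0.9639 = -0.667

-0.667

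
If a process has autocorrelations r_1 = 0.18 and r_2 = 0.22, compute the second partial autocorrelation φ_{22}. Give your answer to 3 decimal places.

0.194

φ_{22} = (r_2 − r_1²) / (1 − r_1²)
r_1² = (0.18)² = 0.0324
Numerator = 0.22 − 0.0324 = 0.1876; denominator = 1 − 0.0324 = 0.9676
φ_{22} = 0.1876 / 0.9676 = 0.194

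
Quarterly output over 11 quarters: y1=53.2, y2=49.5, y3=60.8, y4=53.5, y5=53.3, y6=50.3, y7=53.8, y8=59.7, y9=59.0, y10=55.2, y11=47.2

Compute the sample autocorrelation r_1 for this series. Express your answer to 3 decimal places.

-0.015

Mean ȳ = (53.2 + 49.5 + 60.8 + 53.5 + 53.3 + 50.3 + 53.8 + 59.7 + 59.0 + 55.2 + 47.2)/11 = 54.1364
Numerator Σ_{t=1}^{10}(y_t−ȳ)(y_{t+1}−ȳ) = -2.7795
Denominator Σ(y_t−ȳ)² = 186.5655
r_1 = -2.7795 / 186.5655 = -0.015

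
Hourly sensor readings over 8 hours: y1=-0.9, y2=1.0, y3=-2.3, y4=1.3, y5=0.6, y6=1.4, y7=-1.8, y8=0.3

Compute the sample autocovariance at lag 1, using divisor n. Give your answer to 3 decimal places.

-0.953

Mean ȳ = (-0.9 + 1.0 − 2.3 + 1.3 + 0.6 + 1.4 − 1.8 + 0.3)/8 = -0.0500
Σ_{t=1}^{7}(y_t−ȳ)(y_{t+1}−ȳ) = -7.6225
γ_1 = -7.6225 / 8 = -0.953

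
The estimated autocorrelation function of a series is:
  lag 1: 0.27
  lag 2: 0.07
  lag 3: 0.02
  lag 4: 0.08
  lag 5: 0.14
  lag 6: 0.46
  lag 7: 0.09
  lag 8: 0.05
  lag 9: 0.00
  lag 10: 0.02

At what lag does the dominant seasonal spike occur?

6

The largest autocorrelation is r_6 = 0.46; the remaining lags stay at or below 0.27. The elevated value at lag 1 (0.27), dropping to 0.07 at lag 2, reflects decaying short-term dependence rather than seasonality.
The dominant spike at lag 6 indicates a seasonal period of 6.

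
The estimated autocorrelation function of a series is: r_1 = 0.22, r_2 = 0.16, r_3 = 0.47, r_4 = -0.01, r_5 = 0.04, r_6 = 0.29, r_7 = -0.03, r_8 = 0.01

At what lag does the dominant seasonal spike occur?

3

The largest autocorrelation is r_3 = 0.47, with a weaker echo at lag 6 (0.29); the remaining lags stay at or below 0.22. The elevated value at lag 1 (0.22), dropping to 0.16 at lag 2, reflects decaying short-term dependence rather than seasonality.
The dominant spike at lag 3 indicates a seasonal period of 3.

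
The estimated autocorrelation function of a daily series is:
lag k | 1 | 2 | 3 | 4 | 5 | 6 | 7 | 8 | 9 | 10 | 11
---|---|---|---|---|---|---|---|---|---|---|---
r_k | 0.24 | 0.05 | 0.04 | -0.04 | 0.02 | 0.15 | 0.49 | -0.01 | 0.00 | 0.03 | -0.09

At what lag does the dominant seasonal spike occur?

7

The largest autocorrelation is r_7 = 0.49; the remaining lags stay at or below 0.24. The elevated value at lag 1 (0.24), dropping to 0.05 at lag 2, reflects decaying short-term dependence rather than seasonality.
The dominant spike at lag 7 indicates a seasonal period of 7.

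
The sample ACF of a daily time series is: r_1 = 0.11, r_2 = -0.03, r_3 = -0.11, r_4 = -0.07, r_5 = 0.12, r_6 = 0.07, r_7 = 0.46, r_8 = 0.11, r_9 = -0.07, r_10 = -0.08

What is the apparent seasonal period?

The largest autocorrelation is r_7 = 0.46; the remaining lags stay at or below 0.12.
The dominant spike at lag 7 indicates a seasonal period of 7.

7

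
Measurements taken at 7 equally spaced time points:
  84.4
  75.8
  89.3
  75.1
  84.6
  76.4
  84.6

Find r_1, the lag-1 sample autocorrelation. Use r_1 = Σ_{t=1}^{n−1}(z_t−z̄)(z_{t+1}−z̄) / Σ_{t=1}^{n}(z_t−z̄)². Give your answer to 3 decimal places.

-0.865

Mean z̄ = (84.4 + 75.8 + 89.3 + 75.1 + 84.6 + 76.4 + 84.6)/7 = 81.4571
Deviations from mean: 2.9429, -5.6571, 7.8429, -6.3571, 3.1429, -5.0571, 3.1429
Σ(z_t−z̄)(z_{t+1}−z̄) = (-16.6482) + (-44.3682) + (-49.8582) + (-19.9796) + (-15.8939) + (-15.8939) = -162.6418
Denominator Σ(z_t−z̄)² = 187.9171
r_1 = -162.6418 / 187.9171 = -0.865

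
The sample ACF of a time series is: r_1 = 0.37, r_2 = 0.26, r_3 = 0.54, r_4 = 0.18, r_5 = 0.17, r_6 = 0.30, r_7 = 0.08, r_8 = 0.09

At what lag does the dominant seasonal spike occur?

The largest autocorrelation is r_3 = 0.54; the remaining lags stay at or below 0.37. The elevated value at lag 1 (0.37), dropping to 0.26 at lag 2, reflects decaying short-term dependence rather than seasonality.
The dominant spike at lag 3 indicates a seasonal period of 3.

3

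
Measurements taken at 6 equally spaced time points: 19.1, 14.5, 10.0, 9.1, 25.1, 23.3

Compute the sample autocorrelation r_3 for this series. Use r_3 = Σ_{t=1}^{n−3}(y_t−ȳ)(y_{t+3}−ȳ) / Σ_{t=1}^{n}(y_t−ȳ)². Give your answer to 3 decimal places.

-0.356

Mean ȳ = (19.1 + 14.5 + 10.0 + 9.1 + 25.1 + 23.3)/6 = 16.8500
Deviations from mean: 2.2500, -2.3500, -6.8500, -7.7500, 8.2500, 6.4500
Numerator Σ_{t=1}^{3}(y_t−ȳ)(y_{t+3}−ȳ) = -81.0075
Denominator Σ(y_t−ȳ)² = 227.2350
r_3 = -81.0075 / 227.2350 = -0.356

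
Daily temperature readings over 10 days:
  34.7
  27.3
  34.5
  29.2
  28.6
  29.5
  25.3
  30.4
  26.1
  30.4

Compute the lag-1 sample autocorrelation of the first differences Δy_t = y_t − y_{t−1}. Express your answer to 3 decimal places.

First differences Δy: -7.4, 7.2, -5.3, -0.6, 0.9, -4.2, 5.1, -4.3, 4.3
Mean of differences = -0.4778
Numerator Σ(Δy_t−Δȳ)(Δy_{t+1}−Δȳ) = -155.2216
Denominator Σ(Δy_t−Δȳ)² = 214.4356
r_1(Δy) = -155.2216 / 214.4356 = -0.724

-0.724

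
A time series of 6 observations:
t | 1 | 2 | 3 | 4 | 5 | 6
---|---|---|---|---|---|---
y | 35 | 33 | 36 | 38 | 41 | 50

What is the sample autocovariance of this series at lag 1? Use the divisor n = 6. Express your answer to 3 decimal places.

Mean ȳ = (35 + 33 + 36 + 38 + 41 + 50)/6 = 38.8333
Σ_{t=1}^{5}(y_t−ȳ)(y_{t+1}−ȳ) = 63.6389
γ_1 = 63.6389 / 6 = 10.606

10.606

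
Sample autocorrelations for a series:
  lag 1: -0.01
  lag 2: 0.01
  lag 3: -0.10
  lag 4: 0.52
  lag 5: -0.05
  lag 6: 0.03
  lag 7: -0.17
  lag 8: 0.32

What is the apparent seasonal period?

4

The largest autocorrelation is r_4 = 0.52, with a weaker echo at lag 8 (0.32); the remaining lags stay at or below 0.03.
The dominant spike at lag 4 indicates a seasonal period of 4.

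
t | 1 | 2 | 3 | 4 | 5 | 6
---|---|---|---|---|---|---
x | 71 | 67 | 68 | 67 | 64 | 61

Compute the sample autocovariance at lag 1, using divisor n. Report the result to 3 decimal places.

2.704

Mean x̄ = (71 + 67 + 68 + 67 + 64 + 61)/6 = 66.3333
Deviations: 4.6667, 0.6667, 1.6667, 0.6667, -2.3333, -5.3333
Σ_{t=1}^{5}(x_t−x̄)(x_{t+1}−x̄) = 16.2222
γ_1 = 16.2222 / 6 = 2.704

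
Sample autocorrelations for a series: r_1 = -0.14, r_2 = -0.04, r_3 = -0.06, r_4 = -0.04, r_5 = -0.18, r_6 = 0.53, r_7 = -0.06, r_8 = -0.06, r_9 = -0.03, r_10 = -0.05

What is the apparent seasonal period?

6

The largest autocorrelation is r_6 = 0.53; the remaining lags stay at or below -0.03.
The dominant spike at lag 6 indicates a seasonal period of 6.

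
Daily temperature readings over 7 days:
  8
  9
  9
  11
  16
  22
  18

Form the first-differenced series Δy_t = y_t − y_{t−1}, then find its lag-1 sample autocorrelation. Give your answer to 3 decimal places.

First differences Δy: 1, 0, 2, 5, 6, -4
Mean of differences = 1.6667
Numerator Σ(Δy_t−Δȳ)(Δy_{t+1}−Δȳ) = -8.4444
Denominator Σ(Δy_t−Δȳ)² = 65.3333
r_1(Δy) = -8.4444 / 65.3333 = -0.129

-0.129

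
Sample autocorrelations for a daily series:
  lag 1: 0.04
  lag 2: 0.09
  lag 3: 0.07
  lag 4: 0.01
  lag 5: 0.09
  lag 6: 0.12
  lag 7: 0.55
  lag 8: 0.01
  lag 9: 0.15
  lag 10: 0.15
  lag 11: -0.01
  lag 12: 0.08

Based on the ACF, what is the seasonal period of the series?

7

The largest autocorrelation is r_7 = 0.55; the remaining lags stay at or below 0.15.
The dominant spike at lag 7 indicates a seasonal period of 7.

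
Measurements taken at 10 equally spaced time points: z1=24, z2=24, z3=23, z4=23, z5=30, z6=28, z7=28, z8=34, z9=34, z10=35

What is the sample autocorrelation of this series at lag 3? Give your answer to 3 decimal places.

Mean z̄ = (24 + 24 + 23 + 23 + 30 + 28 + 28 + 34 + 34 + 35)/10 = 28.3000
Σ(z_t−z̄)(z_{t+3}−z̄) = (22.7900) + (-7.3100) + (1.5900) + (1.5900) + (9.6900) + (-1.7100) + (-2.0100) = 24.6300
Denominator Σ(z_t−z̄)² = 206.1000
r_3 = 24.6300 / 206.1000 = 0.120

0.120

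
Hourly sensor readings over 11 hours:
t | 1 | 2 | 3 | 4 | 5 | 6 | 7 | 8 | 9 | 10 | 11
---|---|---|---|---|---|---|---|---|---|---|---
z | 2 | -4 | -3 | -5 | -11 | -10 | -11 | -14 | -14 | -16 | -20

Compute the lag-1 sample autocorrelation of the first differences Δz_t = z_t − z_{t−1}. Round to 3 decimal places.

First differences Δz: -6, 1, -2, -6, 1, -1, -3, 0, -2, -4
Mean of differences = -2.2000
Numerator Σ(Δz_t−Δz̄)(Δz_{t+1}−Δz̄) = -23.2400
Denominator Σ(Δz_t−Δz̄)² = 59.6000
r_1(Δz) = -23.2400 / 59.6000 = -0.390

-0.390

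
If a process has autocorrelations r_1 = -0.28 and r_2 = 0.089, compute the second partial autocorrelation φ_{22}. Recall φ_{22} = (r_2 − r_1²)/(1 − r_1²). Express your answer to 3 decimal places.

φ_{22} = (r_2 − r_1²) / (1 − r_1²)
r_1² = (-0.28)² = 0.0784
Numerator = 0.089 − 0.0784 = 0.0106; denominator = 1 − 0.0784 = 0.9216
φ_{22} = 0.0106 / 0.9216 = 0.012

0.012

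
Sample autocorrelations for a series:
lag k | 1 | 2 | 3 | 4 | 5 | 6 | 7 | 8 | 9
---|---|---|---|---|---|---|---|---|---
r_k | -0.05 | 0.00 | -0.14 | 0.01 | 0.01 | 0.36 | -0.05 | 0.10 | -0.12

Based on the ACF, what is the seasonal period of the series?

6

The largest autocorrelation is r_6 = 0.36; the remaining lags stay at or below 0.10.
The dominant spike at lag 6 indicates a seasonal period of 6.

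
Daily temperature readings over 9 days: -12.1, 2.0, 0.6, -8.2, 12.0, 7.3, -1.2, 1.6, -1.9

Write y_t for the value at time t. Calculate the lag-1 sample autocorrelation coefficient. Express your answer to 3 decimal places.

-0.124

Mean ȳ = (-12.1 + 2.0 + 0.6 − 8.2 + 12.0 + 7.3 − 1.2 + 1.6 − 1.9)/9 = 0.0111
Numerator Σ_{t=1}^{8}(y_t−ȳ)(y_{t+1}−ȳ) = -52.5968
Denominator Σ(y_t−ȳ)² = 422.9089
r_1 = -52.5968 / 422.9089 = -0.124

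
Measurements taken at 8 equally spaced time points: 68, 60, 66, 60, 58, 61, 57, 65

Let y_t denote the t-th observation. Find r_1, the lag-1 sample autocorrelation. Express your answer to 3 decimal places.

-0.246

Mean ȳ = (68 + 60 + 66 + 60 + 58 + 61 + 57 + 65)/8 = 61.8750
Numerator Σ_{t=1}^{7}(y_t−ȳ)(y_{t+1}−ȳ) = -27.2656
Denominator Σ(y_t−ȳ)² = 110.8750
r_1 = -27.2656 / 110.8750 = -0.246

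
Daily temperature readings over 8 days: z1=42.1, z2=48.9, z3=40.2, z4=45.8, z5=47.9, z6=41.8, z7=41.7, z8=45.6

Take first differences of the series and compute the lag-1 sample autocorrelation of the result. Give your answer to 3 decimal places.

-0.506

First differences Δz: 6.8, -8.7, 5.6, 2.1, -6.1, -0.1, 3.9
Mean of differences = 0.5000
Numerator Σ(Δz_t−Δz̄)(Δz_{t+1}−Δz̄) = -105.3600
Denominator Σ(Δz_t−Δz̄)² = 208.3800
r_1(Δz) = -105.3600 / 208.3800 = -0.506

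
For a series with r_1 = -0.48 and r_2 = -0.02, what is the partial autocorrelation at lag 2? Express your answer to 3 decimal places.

φ_{22} = (r_2 − r_1²) / (1 − r_1²)
r_1² = (-0.48)² = 0.2304
Numerator = -0.02 − 0.2304 = -0.2504; denominator = 1 − 0.2304 = 0.7696
φ_{22} = -0.2504 / 0.7696 = -0.325

-0.325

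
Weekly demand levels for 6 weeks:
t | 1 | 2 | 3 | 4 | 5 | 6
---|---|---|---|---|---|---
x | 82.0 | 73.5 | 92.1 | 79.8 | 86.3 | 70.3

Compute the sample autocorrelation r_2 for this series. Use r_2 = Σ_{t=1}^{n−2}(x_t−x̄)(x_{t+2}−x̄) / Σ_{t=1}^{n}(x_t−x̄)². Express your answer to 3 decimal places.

Mean x̄ = (82.0 + 73.5 + 92.1 + 79.8 + 86.3 + 70.3)/6 = 80.6667
Σ(x_t−x̄)(x_{t+2}−x̄) = (15.2444) + (6.2111) + (64.4078) + (8.9844) = 94.8478
Denominator Σ(x_t−x̄)² = 323.8133
r_2 = 94.8478 / 323.8133 = 0.293

0.293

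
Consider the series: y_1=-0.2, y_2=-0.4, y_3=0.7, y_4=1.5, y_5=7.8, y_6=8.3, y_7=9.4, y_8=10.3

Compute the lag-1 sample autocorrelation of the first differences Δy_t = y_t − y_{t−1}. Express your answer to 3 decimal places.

First differences Δy: -0.2, 1.1, 0.8, 6.3, 0.5, 1.1, 0.9
Mean of differences = 1.5000
Numerator Σ(Δy_t−Δȳ)(Δy_{t+1}−Δȳ) = -6.5600
Denominator Σ(Δy_t−Δȳ)² = 28.1000
r_1(Δy) = -6.5600 / 28.1000 = -0.233

-0.233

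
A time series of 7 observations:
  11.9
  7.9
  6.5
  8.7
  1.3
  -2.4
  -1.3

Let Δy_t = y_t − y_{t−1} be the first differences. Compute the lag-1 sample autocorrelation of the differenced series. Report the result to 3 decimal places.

-0.283

First differences Δy: -4.0, -1.4, 2.2, -7.4, -3.7, 1.1
Mean of differences = -2.2000
Numerator Σ(Δy_t−Δȳ)(Δy_{t+1}−Δȳ) = -17.9500
Denominator Σ(Δy_t−Δȳ)² = 63.4200
r_1(Δy) = -17.9500 / 63.4200 = -0.283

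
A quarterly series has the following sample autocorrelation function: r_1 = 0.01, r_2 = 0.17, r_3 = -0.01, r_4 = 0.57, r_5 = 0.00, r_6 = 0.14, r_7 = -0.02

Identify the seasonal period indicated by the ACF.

The largest autocorrelation is r_4 = 0.57; the remaining lags stay at or below 0.17.
The dominant spike at lag 4 indicates a seasonal period of 4.

4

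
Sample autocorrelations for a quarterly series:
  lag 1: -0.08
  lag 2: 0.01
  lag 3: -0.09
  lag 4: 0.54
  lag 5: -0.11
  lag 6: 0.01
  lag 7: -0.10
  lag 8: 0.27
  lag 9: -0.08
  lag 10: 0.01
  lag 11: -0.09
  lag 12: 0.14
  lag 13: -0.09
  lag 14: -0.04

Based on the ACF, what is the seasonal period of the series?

The largest autocorrelation is r_4 = 0.54, with a weaker echo at lag 8 (0.27); the remaining lags stay at or below 0.14.
The dominant spike at lag 4 indicates a seasonal period of 4.

4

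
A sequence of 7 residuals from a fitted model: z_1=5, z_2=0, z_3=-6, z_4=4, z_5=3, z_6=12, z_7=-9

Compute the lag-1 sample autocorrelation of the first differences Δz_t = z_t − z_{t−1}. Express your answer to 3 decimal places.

First differences Δz: -5, -6, 10, -1, 9, -21
Mean of differences = -2.3333
Numerator Σ(Δz_t−Δz̄)(Δz_{t+1}−Δz̄) = -215.4444
Denominator Σ(Δz_t−Δz̄)² = 651.3333
r_1(Δz) = -215.4444 / 651.3333 = -0.331

-0.331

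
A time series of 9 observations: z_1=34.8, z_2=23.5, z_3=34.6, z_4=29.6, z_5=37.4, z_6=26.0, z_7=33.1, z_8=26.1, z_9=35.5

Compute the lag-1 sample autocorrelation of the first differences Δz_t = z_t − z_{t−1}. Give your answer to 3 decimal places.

First differences Δz: -11.3, 11.1, -5.0, 7.8, -11.4, 7.1, -7.0, 9.4
Mean of differences = 0.0875
Numerator Σ(Δz_t−Δz̄)(Δz_{t+1}−Δz̄) = -505.5252
Denominator Σ(Δz_t−Δz̄)² = 654.4088
r_1(Δz) = -505.5252 / 654.4088 = -0.772

-0.772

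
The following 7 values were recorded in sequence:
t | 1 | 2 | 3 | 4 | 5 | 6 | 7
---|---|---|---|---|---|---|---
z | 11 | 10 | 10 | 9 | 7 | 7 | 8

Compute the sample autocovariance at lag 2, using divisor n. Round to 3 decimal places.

0.259

Mean z̄ = (11 + 10 + 10 + 9 + 7 + 7 + 8)/7 = 8.8571
Σ_{t=1}^{5}(z_t−z̄)(z_{t+2}−z̄) = 1.8163
γ_2 = 1.8163 / 7 = 0.259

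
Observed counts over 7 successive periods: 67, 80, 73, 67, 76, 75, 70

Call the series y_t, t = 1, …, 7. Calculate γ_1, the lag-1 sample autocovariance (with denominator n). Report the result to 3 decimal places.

Mean ȳ = (67 + 80 + 73 + 67 + 76 + 75 + 70)/7 = 72.5714
Σ_{t=1}^{6}(y_t−ȳ)(y_{t+1}−ȳ) = -57.6122
γ_1 = -57.6122 / 7 = -8.230

-8.230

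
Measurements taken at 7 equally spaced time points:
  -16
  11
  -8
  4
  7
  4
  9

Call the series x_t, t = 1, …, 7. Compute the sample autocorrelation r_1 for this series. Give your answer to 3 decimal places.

-0.401

Mean x̄ = (-16 + 11 − 8 + 4 + 7 + 4 + 9)/7 = 1.5714
Σ(x_t−x̄)(x_{t+1}−x̄) = (-165.6735) + (-90.2449) + (-23.2449) + (13.1837) + (13.1837) + (18.0408) = -234.7551
Denominator Σ(x_t−x̄)² = 585.7143
r_1 = -234.7551 / 585.7143 = -0.401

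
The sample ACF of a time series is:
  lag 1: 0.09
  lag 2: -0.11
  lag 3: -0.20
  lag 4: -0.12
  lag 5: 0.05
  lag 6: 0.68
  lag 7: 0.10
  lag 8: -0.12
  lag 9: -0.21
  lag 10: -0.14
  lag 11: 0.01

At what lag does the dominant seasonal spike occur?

The largest autocorrelation is r_6 = 0.68; the remaining lags stay at or below 0.10.
The dominant spike at lag 6 indicates a seasonal period of 6.

6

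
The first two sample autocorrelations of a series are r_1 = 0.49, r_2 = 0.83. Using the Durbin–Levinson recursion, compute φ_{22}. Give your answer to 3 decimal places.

0.776

φ_{22} = (r_2 − r_1²) / (1 − r_1²)
r_1² = (0.49)² = 0.2401
Numerator = 0.83 − 0.2401 = 0.5899; denominator = 1 − 0.2401 = 0.7599
φ_{22} = 0.5899 / 0.7599 = 0.776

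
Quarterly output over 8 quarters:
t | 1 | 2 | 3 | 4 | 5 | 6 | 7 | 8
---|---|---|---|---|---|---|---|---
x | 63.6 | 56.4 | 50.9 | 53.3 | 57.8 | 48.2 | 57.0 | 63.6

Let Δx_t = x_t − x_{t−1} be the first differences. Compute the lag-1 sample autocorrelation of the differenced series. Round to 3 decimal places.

-0.101

First differences Δx: -7.2, -5.5, 2.4, 4.5, -9.6, 8.8, 6.6
Mean of differences = 0.0000
Numerator Σ(Δx_t−Δx̄)(Δx_{t+1}−Δx̄) = -32.4000
Denominator Σ(Δx_t−Δx̄)² = 321.2600
r_1(Δx) = -32.4000 / 321.2600 = -0.101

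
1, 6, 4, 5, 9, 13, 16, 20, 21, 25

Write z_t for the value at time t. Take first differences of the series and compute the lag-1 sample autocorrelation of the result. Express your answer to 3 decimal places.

-0.178

First differences Δz: 5, -2, 1, 4, 4, 3, 4, 1, 4
Mean of differences = 2.6667
Numerator Σ(Δz_t−Δz̄)(Δz_{t+1}−Δz̄) = -7.1111
Denominator Σ(Δz_t−Δz̄)² = 40.0000
r_1(Δz) = -7.1111 / 40.0000 = -0.178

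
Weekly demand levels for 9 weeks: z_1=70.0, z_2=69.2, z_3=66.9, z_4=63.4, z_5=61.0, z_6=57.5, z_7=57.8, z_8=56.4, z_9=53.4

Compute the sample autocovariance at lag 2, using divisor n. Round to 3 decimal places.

11.395

Mean z̄ = (70.0 + 69.2 + 66.9 + 63.4 + 61.0 + 57.5 + 57.8 + 56.4 + 53.4)/9 = 61.7333
Σ_{t=1}^{7}(z_t−z̄)(z_{t+2}−z̄) = 102.5511
γ_2 = 102.5511 / 9 = 11.395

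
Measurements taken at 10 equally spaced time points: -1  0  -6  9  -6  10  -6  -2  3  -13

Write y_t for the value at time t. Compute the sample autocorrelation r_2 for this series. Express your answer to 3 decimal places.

Mean ȳ = (-1 + 0 − 6 + 9 − 6 + 10 − 6 − 2 + 3 − 13)/10 = -1.2000
Numerator Σ_{t=1}^{8}(y_t−ȳ)(y_{t+2}−ȳ) = 151.9200
Denominator Σ(y_t−ȳ)² = 457.6000
r_2 = 151.9200 / 457.6000 = 0.332

0.332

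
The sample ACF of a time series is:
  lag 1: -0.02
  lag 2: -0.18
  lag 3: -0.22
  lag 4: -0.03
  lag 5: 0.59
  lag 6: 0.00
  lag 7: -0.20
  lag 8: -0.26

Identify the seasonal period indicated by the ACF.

5

The largest autocorrelation is r_5 = 0.59; the remaining lags stay at or below 0.00.
The dominant spike at lag 5 indicates a seasonal period of 5.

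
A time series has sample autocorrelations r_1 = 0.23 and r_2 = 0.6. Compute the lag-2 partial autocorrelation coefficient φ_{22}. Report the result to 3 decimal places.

φ_{22} = (r_2 − r_1²) / (1 − r_1²)
r_1² = (0.23)² = 0.0529
Numerator = 0.6 − 0.0529 = 0.5471; denominator = 1 − 0.0529 = 0.9471
φ_{22} = 0.5471 / 0.9471 = 0.578

0.578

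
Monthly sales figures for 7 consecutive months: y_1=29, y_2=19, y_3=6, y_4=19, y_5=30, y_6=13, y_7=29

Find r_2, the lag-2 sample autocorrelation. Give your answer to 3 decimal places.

Mean ȳ = (29 + 19 + 6 + 19 + 30 + 13 + 29)/7 = 20.7143
Deviations from mean: 8.2857, -1.7143, -14.7143, -1.7143, 9.2857, -7.7143, 8.2857
Σ(y_t−ȳ)(y_{t+2}−ȳ) = (-121.9184) + (2.9388) + (-136.6327) + (13.2245) + (76.9388) = -165.4490
Denominator Σ(y_t−ȳ)² = 505.4286
r_2 = -165.4490 / 505.4286 = -0.327

-0.327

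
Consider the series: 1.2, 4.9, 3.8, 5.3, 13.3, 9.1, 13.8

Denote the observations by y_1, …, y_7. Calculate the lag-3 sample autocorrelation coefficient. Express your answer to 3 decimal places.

Mean ȳ = (1.2 + 4.9 + 3.8 + 5.3 + 13.3 + 9.1 + 13.8)/7 = 7.3429
Numerator Σ_{t=1}^{4}(y_t−ȳ)(y_{t+3}−ȳ) = -21.4198
Denominator Σ(y_t−ȳ)² = 140.6971
r_3 = -21.4198 / 140.6971 = -0.152

-0.152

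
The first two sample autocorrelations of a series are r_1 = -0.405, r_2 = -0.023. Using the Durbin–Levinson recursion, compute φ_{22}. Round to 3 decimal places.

-0.224

φ_{22} = (r_2 − r_1²) / (1 − r_1²)
r_1² = (-0.405)² = 0.164025
Numerator = -0.023 − 0.1640 = -0.1870; denominator = 1 − 0.1640 = 0.8360
φ_{22} = -0.1870 / 0.8360 = -0.224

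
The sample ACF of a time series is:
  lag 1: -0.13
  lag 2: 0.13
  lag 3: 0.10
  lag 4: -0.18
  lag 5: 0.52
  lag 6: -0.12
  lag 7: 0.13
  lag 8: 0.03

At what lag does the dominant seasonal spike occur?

5

The largest autocorrelation is r_5 = 0.52; the remaining lags stay at or below 0.13.
The dominant spike at lag 5 indicates a seasonal period of 5.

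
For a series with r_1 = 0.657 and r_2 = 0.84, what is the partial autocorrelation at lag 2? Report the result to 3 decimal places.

0.718

φ_{22} = (r_2 − r_1²) / (1 − r_1²)
r_1² = (0.657)² = 0.431649
Numerator = 0.84 − 0.4316 = 0.4084; denominator = 1 − 0.4316 = 0.5684
φ_{22} = 0.4084 / 0.5684 = 0.718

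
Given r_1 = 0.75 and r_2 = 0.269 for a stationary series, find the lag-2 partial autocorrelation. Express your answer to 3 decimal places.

-0.671

φ_{22} = (r_2 − r_1²) / (1 − r_1²)
r_1² = (0.75)² = 0.5625
Numerator = 0.269 − 0.5625 = -0.2935; denominator = 1 − 0.5625 = 0.4375
φ_{22} = -0.2935 / 0.4375 = -0.671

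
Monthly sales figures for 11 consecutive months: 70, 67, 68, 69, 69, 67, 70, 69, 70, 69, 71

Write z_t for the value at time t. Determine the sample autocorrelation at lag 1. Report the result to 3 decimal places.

Mean z̄ = (70 + 67 + 68 + 69 + 69 + 67 + 70 + 69 + 70 + 69 + 71)/11 = 69.0000
Numerator Σ_{t=1}^{10}(z_t−z̄)(z_{t+1}−z̄) = -2.0000
Denominator Σ(z_t−z̄)² = 16.0000
r_1 = -2.0000 / 16.0000 = -0.125

-0.125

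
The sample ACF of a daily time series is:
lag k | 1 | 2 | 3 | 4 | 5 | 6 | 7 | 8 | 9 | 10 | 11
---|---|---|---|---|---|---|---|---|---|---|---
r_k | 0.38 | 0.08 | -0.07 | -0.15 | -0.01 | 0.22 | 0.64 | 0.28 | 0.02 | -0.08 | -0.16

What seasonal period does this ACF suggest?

7

The largest autocorrelation is r_7 = 0.64; the remaining lags stay at or below 0.38. The elevated value at lag 1 (0.38), dropping to 0.08 at lag 2, reflects decaying short-term dependence rather than seasonality.
The dominant spike at lag 7 indicates a seasonal period of 7.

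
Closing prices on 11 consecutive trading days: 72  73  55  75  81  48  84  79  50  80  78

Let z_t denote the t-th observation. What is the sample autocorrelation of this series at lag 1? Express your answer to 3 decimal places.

-0.458

Mean z̄ = (72 + 73 + 55 + 75 + 81 + 48 + 84 + 79 + 50 + 80 + 78)/11 = 70.4545
Numerator Σ_{t=1}^{10}(z_t−z̄)(z_{t+1}−z̄) = -780.9339
Denominator Σ(z_t−z̄)² = 1706.7273
r_1 = -780.9339 / 1706.7273 = -0.458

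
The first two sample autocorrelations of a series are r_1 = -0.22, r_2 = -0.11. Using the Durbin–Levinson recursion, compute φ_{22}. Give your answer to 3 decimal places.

-0.166

φ_{22} = (r_2 − r_1²) / (1 − r_1²)
r_1² = (-0.22)² = 0.0484
Numerator = -0.11 − 0.0484 = -0.1584; denominator = 1 − 0.0484 = 0.9516
φ_{22} = -0.1584 / 0.9516 = -0.166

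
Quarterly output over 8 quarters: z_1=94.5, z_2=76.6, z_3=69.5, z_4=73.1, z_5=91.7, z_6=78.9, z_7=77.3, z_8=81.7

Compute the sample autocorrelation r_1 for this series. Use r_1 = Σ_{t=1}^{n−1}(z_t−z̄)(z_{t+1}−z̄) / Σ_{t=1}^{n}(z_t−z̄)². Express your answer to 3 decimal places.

-0.059

Mean z̄ = (94.5 + 76.6 + 69.5 + 73.1 + 91.7 + 78.9 + 77.3 + 81.7)/8 = 80.4125
Deviations from mean: 14.0875, -3.8125, -10.9125, -7.3125, 11.2875, -1.5125, -3.1125, 1.2875
Numerator Σ_{t=1}^{7}(z_t−z̄)(z_{t+1}−z̄) = -31.2189
Denominator Σ(z_t−z̄)² = 526.5888
r_1 = -31.2189 / 526.5888 = -0.059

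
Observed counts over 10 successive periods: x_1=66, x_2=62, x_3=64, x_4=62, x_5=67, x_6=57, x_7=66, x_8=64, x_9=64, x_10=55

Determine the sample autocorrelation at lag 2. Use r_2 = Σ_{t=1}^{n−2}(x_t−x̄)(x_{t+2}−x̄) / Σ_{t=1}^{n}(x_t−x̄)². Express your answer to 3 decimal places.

0.112

Mean x̄ = (66 + 62 + 64 + 62 + 67 + 57 + 66 + 64 + 64 + 55)/10 = 62.7000
Numerator Σ_{t=1}^{8}(x_t−x̄)(x_{t+2}−x̄) = 15.4200
Denominator Σ(x_t−x̄)² = 138.1000
r_2 = 15.4200 / 138.1000 = 0.112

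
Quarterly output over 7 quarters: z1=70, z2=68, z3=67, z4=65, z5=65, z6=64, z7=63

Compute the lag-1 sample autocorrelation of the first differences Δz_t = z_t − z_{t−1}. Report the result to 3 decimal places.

First differences Δz: -2, -1, -2, 0, -1, -1
Mean of differences = -1.1667
Numerator Σ(Δz_t−Δz̄)(Δz_{t+1}−Δz̄) = -1.0278
Denominator Σ(Δz_t−Δz̄)² = 2.8333
r_1(Δz) = -1.0278 / 2.8333 = -0.363

-0.363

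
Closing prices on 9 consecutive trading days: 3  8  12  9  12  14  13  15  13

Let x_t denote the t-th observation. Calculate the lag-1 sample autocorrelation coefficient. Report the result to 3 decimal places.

0.375

Mean x̄ = (3 + 8 + 12 + 9 + 12 + 14 + 13 + 15 + 13)/9 = 11.0000
Numerator Σ_{t=1}^{8}(x_t−x̄)(x_{t+1}−x̄) = 42.0000
Denominator Σ(x_t−x̄)² = 112.0000
r_1 = 42.0000 / 112.0000 = 0.375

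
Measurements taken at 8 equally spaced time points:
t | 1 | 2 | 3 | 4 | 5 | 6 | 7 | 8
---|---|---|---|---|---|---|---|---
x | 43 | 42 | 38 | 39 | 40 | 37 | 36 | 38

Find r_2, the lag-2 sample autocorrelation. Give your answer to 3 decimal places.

-0.141

Mean x̄ = (43 + 42 + 38 + 39 + 40 + 37 + 36 + 38)/8 = 39.1250
Deviations from mean: 3.8750, 2.8750, -1.1250, -0.1250, 0.8750, -2.1250, -3.1250, -1.1250
Numerator Σ_{t=1}^{6}(x_t−x̄)(x_{t+2}−x̄) = -5.7813
Denominator Σ(x_t−x̄)² = 40.8750
r_2 = -5.7813 / 40.8750 = -0.141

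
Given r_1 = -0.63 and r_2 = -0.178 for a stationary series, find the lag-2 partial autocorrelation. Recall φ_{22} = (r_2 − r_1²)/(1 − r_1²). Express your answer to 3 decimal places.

φ_{22} = (r_2 − r_1²) / (1 − r_1²)
r_1² = (-0.63)² = 0.3969
Numerator = -0.178 − 0.3969 = -0.5749; denominator = 1 − 0.3969 = 0.6031
φ_{22} = -0.5749 / 0.6031 = -0.953

-0.953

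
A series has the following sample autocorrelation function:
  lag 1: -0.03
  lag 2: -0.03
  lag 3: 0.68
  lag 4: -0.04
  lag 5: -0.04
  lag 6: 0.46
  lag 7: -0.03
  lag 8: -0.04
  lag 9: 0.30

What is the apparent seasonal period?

The largest autocorrelation is r_3 = 0.68, with weaker echoes at lags 6 (0.46) and 9 (0.30); the remaining lags stay at or below -0.03.
The dominant spike at lag 3 indicates a seasonal period of 3.

3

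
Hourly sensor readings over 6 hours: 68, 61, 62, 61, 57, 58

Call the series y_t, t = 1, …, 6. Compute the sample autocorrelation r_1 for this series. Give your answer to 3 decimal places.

0.167

Mean ȳ = (68 + 61 + 62 + 61 + 57 + 58)/6 = 61.1667
Deviations from mean: 6.8333, -0.1667, 0.8333, -0.1667, -4.1667, -3.1667
Σ(y_t−ȳ)(y_{t+1}−ȳ) = (-1.1389) + (-0.1389) + (-0.1389) + (0.6944) + (13.1944) = 12.4722
Denominator Σ(y_t−ȳ)² = 74.8333
r_1 = 12.4722 / 74.8333 = 0.167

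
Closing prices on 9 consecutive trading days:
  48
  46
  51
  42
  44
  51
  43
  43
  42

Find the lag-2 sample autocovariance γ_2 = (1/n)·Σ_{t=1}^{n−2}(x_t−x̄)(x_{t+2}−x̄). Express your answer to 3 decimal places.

-1.883

Mean x̄ = (48 + 46 + 51 + 42 + 44 + 51 + 43 + 43 + 42)/9 = 45.5556
Σ_{t=1}^{7}(x_t−x̄)(x_{t+2}−x̄) = -16.9506
γ_2 = -16.9506 / 9 = -1.883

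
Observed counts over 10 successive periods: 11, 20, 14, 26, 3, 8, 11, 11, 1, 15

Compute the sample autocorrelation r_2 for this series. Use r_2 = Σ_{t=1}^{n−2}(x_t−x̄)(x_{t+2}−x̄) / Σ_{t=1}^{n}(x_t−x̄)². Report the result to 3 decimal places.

0.115

Mean x̄ = (11 + 20 + 14 + 26 + 3 + 8 + 11 + 11 + 1 + 15)/10 = 12.0000
Numerator Σ_{t=1}^{8}(x_t−x̄)(x_{t+2}−x̄) = 57.0000
Denominator Σ(x_t−x̄)² = 494.0000
r_2 = 57.0000 / 494.0000 = 0.115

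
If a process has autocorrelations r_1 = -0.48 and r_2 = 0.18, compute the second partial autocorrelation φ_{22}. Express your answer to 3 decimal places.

φ_{22} = (r_2 − r_1²) / (1 − r_1²)
r_1² = (-0.48)² = 0.2304
Numerator = 0.18 − 0.2304 = -0.0504; denominator = 1 − 0.2304 = 0.7696
φ_{22} = -0.0504 / 0.7696 = -0.065

-0.065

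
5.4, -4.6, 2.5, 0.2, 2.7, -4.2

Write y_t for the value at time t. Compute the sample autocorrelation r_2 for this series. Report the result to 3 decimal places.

Mean ȳ = (5.4 − 4.6 + 2.5 + 0.2 + 2.7 − 4.2)/6 = 0.3333
Deviations from mean: 5.0667, -4.9333, 2.1667, -0.1333, 2.3667, -4.5333
Σ(y_t−ȳ)(y_{t+2}−ȳ) = (10.9778) + (0.6578) + (5.1278) + (0.6044) = 17.3678
Denominator Σ(y_t−ȳ)² = 80.8733
r_2 = 17.3678 / 80.8733 = 0.215

0.215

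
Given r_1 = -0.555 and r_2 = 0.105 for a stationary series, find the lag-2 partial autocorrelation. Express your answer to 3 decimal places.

-0.293

φ_{22} = (r_2 − r_1²) / (1 − r_1²)
r_1² = (-0.555)² = 0.308025
Numerator = 0.105 − 0.3080 = -0.2030; denominator = 1 − 0.3080 = 0.6920
φ_{22} = -0.2030 / 0.6920 = -0.293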